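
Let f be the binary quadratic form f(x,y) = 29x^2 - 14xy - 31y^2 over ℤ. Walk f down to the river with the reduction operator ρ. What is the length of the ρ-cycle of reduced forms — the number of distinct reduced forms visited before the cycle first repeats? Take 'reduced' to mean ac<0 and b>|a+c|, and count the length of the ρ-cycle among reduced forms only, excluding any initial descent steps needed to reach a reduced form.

D = 3792, ⌊√D⌋ = 61
descent: ρ → (-31,14,29)  [lands on river]
river: ρ → (29,44,-16)
river: ρ → (-16,52,17)
river: ρ → (17,50,-19)
river: ρ → (-19,26,41)
river: ρ → (41,56,-4)
river: ρ → (-4,56,41)
river: ρ → (41,26,-19)
river: ρ → (-19,50,17)
river: ρ → (17,52,-16)
river: ρ → (-16,44,29)
river: ρ → (29,14,-31)
river: ρ → (-31,48,12)
river: ρ → (12,48,-31)
ρ-cycle length = 14 (tail of 1 descent step not counted)

14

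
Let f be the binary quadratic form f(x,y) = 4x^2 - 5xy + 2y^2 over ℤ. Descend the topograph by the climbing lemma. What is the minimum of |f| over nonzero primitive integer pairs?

translate: b→3 (≡-5 mod 8), so (4,-5,2)→(4,3,1)
flip: (4,3,1)→(1,-3,4)
translate: b→1 (≡-3 mod 2), so (1,-3,4)→(1,1,2)
reduced (well bottom): (1,1,2) with a≤c, −a<b≤a
well minimum = a = 1

1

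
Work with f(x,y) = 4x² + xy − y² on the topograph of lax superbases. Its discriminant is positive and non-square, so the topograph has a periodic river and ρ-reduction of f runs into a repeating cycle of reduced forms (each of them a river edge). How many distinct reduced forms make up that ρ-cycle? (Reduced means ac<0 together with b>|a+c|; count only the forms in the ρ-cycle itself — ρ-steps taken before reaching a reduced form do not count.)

D = 17, ⌊√D⌋ = 4
descent: ρ → (-1,3,2)  [lands on river]
river: ρ → (2,1,-2)
river: ρ → (-2,3,1)
river: ρ → (1,3,-2)
river: ρ → (-2,1,2)
river: ρ → (2,3,-1)
ρ-cycle length = 6 (tail of 1 descent step not counted)

6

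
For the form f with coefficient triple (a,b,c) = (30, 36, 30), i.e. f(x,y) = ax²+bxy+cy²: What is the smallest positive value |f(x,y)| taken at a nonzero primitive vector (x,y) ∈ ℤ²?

translate: b→-24 (≡36 mod 60), so (30,36,30)→(30,-24,24)
flip: (30,-24,24)→(24,24,30)
reduced (well bottom): (24,24,30) with a≤c, −a<b≤a
well minimum = a = 24

24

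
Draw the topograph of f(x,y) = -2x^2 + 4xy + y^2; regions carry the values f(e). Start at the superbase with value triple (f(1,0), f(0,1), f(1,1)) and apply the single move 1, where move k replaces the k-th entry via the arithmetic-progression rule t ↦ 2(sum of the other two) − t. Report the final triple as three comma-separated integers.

start (-2,1,3) = (f(1,0),f(0,1),f(1,1))
replace slot 1: 2·(1+3) − (-2) = 10 → (10,1,3)

10,1,3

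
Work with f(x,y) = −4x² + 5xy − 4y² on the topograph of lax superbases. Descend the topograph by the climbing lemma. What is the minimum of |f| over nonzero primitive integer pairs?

translate: b→3 (≡-5 mod 8), so (4,-5,4)→(4,3,3)
flip: (4,3,3)→(3,-3,4)
translate: b→3 (≡-3 mod 6), so (3,-3,4)→(3,3,4)
reduced (well bottom): (3,3,4) with a≤c, −a<b≤a
well minimum |f| = |-3| = 3 (negative-definite)

3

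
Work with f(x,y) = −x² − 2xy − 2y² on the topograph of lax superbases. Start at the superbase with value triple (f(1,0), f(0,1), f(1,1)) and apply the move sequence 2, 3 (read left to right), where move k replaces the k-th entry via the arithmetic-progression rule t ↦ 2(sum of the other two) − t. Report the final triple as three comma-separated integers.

start (-1,-2,-5) = (f(1,0),f(0,1),f(1,1))
replace slot 2: 2·((-1)+(-5)) − (-2) = -10 → (-1,-10,-5)
replace slot 3: 2·((-1)+(-10)) − (-5) = -17 → (-1,-10,-17)

-1,-10,-17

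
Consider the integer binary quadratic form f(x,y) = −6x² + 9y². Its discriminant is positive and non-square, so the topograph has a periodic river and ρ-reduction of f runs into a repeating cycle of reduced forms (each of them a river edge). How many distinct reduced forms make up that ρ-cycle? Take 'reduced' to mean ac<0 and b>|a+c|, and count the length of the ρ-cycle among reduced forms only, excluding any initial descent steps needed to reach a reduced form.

D = 216, ⌊√D⌋ = 14
descent: ρ → (9,0,-6)
descent: ρ → (-6,12,3)  [lands on river]
river: ρ → (3,12,-6)
ρ-cycle length = 2 (tail of 2 descent steps not counted)

2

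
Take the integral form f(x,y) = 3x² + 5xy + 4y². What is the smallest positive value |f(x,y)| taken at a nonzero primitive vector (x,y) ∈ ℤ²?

translate: b→-1 (≡5 mod 6), so (3,5,4)→(3,-1,2)
flip: (3,-1,2)→(2,1,3)
reduced (well bottom): (2,1,3) with a≤c, −a<b≤a
well minimum = a = 2

2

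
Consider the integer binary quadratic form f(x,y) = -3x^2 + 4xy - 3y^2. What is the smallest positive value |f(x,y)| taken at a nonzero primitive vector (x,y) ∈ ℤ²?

translate: b→2 (≡-4 mod 6), so (3,-4,3)→(3,2,2)
flip: (3,2,2)→(2,-2,3)
translate: b→2 (≡-2 mod 4), so (2,-2,3)→(2,2,3)
reduced (well bottom): (2,2,3) with a≤c, −a<b≤a
well minimum |f| = |-2| = 2 (negative-definite)

2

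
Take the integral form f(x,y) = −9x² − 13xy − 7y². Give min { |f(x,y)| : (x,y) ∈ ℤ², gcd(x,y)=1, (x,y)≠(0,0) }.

translate: b→-5 (≡13 mod 18), so (9,13,7)→(9,-5,3)
flip: (9,-5,3)→(3,5,9)
translate: b→-1 (≡5 mod 6), so (3,5,9)→(3,-1,7)
reduced (well bottom): (3,-1,7) with a≤c, −a<b≤a
well minimum |f| = |-3| = 3 (negative-definite)

3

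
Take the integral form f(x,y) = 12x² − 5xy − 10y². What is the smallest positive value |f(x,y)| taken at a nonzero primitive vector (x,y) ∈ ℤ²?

descent: ρ → (-10,5,12)  [lands on river]
river: ρ → (12,19,-3)
river: ρ → (-3,17,18)
river: ρ → (18,19,-2)
river: ρ → (-2,21,8)
river: ρ → (8,11,-12)
river: ρ → (-12,13,7)
river: ρ → (7,15,-10)
closes: descent 1, river 8
min |a| on river = 2

2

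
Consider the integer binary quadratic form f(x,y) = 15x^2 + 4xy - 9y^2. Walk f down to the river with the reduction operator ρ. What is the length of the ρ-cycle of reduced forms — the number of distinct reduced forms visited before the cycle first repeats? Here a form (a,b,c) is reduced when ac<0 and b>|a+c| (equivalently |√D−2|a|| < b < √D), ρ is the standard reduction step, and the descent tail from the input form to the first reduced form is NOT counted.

D = 556, ⌊√D⌋ = 23
descent: ρ → (-9,14,10)  [lands on river]
river: ρ → (10,6,-13)
river: ρ → (-13,20,3)
river: ρ → (3,22,-6)
river: ρ → (-6,14,15)
river: ρ → (15,16,-5)
river: ρ → (-5,14,18)
river: ρ → (18,22,-1)
river: ρ → (-1,22,18)
river: ρ → (18,14,-5)
river: ρ → (-5,16,15)
river: ρ → (15,14,-6)
river: ρ → (-6,22,3)
river: ρ → (3,20,-13)
river: ρ → (-13,6,10)
river: ρ → (10,14,-9)
river: ρ → (-9,22,2)
river: ρ → (2,22,-9)
ρ-cycle length = 18 (tail of 1 descent step not counted)

18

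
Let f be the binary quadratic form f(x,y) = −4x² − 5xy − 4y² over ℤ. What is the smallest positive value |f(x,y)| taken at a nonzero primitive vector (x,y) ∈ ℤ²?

translate: b→-3 (≡5 mod 8), so (4,5,4)→(4,-3,3)
flip: (4,-3,3)→(3,3,4)
reduced (well bottom): (3,3,4) with a≤c, −a<b≤a
well minimum |f| = |-3| = 3 (negative-definite)

3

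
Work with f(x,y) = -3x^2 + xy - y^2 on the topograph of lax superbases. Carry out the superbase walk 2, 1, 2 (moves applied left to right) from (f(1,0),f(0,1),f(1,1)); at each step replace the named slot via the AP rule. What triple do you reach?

start (-3,-1,-3) = (f(1,0),f(0,1),f(1,1))
replace slot 2: 2·((-3)+(-3)) − (-1) = -11 → (-3,-11,-3)
replace slot 1: 2·((-11)+(-3)) − (-3) = -25 → (-25,-11,-3)
replace slot 2: 2·((-25)+(-3)) − (-11) = -45 → (-25,-45,-3)

-25,-45,-3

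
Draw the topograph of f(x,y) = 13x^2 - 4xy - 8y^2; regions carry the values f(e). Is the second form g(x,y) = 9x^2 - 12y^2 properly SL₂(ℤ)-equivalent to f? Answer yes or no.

D₁ = 432, D₂ = 432
river cycle of f (length 8): (-8, 20, 1), (1, 20, -8), (-8, 12, 9), (9, 6, -11), (-11, 16, 4), (4, 16, -11), (-11, 6, 9), (9, 12, -8)
river cycle of g (length 2): (9, 18, -3), (-3, 18, 9)
cycles differ ⇒ inequivalent

no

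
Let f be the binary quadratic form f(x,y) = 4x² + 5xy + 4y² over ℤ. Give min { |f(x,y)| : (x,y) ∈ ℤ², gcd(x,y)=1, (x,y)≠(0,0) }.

translate: b→-3 (≡5 mod 8), so (4,5,4)→(4,-3,3)
flip: (4,-3,3)→(3,3,4)
reduced (well bottom): (3,3,4) with a≤c, −a<b≤a
well minimum = a = 3

3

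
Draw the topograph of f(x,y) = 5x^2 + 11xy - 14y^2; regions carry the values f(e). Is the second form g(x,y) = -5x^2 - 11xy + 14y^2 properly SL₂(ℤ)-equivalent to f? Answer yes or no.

D₁ = 401, D₂ = 401
river cycle of f (length 6): (-14, 17, 2), (2, 19, -5), (-5, 11, 14), (14, 17, -2), (-2, 19, 5), (5, 11, -14)
river cycle of g (length 6): (14, 11, -5), (-5, 19, 2), (2, 17, -14), (-14, 11, 5), (5, 19, -2), (-2, 17, 14)
cycles differ ⇒ inequivalent

no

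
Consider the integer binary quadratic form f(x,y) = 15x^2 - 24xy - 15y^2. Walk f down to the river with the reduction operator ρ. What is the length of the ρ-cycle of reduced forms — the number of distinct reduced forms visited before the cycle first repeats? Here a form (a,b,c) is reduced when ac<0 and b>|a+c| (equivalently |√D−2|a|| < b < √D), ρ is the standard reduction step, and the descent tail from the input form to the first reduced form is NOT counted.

D = 1476, ⌊√D⌋ = 38
descent: ρ → (-15,24,15)  [lands on river]
river: ρ → (15,36,-3)
river: ρ → (-3,36,15)
river: ρ → (15,24,-15)
river: ρ → (-15,36,3)
river: ρ → (3,36,-15)
ρ-cycle length = 6 (tail of 1 descent step not counted)

6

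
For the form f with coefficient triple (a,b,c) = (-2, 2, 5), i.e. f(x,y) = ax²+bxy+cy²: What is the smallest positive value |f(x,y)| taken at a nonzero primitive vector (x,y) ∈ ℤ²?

descent: ρ → (5,-2,-2)
descent: ρ → (-2,6,1)  [lands on river]
river: ρ → (1,6,-2)
closes: descent 2, river 2
min |a| on river = 1

1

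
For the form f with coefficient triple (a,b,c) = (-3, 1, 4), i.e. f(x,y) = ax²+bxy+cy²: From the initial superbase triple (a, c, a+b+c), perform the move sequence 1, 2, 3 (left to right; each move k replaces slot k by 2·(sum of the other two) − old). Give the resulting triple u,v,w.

start (-3,4,2) = (f(1,0),f(0,1),f(1,1))
replace slot 1: 2·(4+2) − (-3) = 15 → (15,4,2)
replace slot 2: 2·(15+2) − 4 = 30 → (15,30,2)
replace slot 3: 2·(15+30) − 2 = 88 → (15,30,88)

15,30,88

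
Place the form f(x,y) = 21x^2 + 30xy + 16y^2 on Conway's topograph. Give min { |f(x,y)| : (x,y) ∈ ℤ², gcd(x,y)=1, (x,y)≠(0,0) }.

translate: b→-12 (≡30 mod 42), so (21,30,16)→(21,-12,7)
flip: (21,-12,7)→(7,12,21)
translate: b→-2 (≡12 mod 14), so (7,12,21)→(7,-2,16)
reduced (well bottom): (7,-2,16) with a≤c, −a<b≤a
well minimum = a = 7

7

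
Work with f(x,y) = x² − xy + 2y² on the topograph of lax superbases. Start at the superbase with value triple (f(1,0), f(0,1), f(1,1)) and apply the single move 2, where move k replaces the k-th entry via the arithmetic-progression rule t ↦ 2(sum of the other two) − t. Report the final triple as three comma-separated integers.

start (1,2,2) = (f(1,0),f(0,1),f(1,1))
replace slot 2: 2·(1+2) − 2 = 4 → (1,4,2)

1,4,2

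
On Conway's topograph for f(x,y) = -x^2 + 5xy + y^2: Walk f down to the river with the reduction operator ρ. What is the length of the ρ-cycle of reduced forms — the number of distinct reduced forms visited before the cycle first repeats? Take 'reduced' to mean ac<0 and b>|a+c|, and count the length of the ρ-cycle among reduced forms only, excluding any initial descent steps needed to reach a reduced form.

D = 29, ⌊√D⌋ = 5
river: ρ → (1,5,-1)
river: ρ → (-1,5,1)
ρ-cycle length = 2 (tail of 0 descent steps not counted)

2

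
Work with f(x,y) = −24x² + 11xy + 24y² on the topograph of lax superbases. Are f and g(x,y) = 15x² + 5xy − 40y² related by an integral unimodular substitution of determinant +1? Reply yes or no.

D₁ = 2425, D₂ = 2425
river cycle of f (length 46): (24, 37, -11), (-11, 29, 36), (36, 43, -4), (-4, 45, 25), (25, 5, -24), (-24, 43, 6), (6, 41, -31), (-31, 21, 16), (16, 43, -9), (-9, 47, 6), … (36 more)
river cycle of g (length 18): (15, 35, -20), (-20, 45, 5), (5, 45, -20), (-20, 35, 15), (15, 25, -30), (-30, 35, 10), (10, 45, -10), (-10, 35, 30), (30, 25, -15), (-15, 35, 20), … (8 more)
cycles differ ⇒ inequivalent

no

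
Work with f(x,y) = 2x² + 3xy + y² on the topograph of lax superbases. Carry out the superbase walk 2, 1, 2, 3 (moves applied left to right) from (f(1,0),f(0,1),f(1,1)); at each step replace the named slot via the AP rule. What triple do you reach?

start (2,1,6) = (f(1,0),f(0,1),f(1,1))
replace slot 2: 2·(2+6) − 1 = 15 → (2,15,6)
replace slot 1: 2·(15+6) − 2 = 40 → (40,15,6)
replace slot 2: 2·(40+6) − 15 = 77 → (40,77,6)
replace slot 3: 2·(40+77) − 6 = 228 → (40,77,228)

40,77,228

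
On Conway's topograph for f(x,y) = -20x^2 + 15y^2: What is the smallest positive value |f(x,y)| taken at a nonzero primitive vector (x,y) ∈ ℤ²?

descent: ρ → (15,30,-5)  [lands on river]
river: ρ → (-5,30,15)
closes: descent 1, river 2
min |a| on river = 5

5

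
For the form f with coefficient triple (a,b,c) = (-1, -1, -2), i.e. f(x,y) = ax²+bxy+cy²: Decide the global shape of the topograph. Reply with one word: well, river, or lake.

D = b²−4ac = (-1)² − 4·(-1)·(-2) = -7
D < 0 ⇒ definite ⇒ every region one sign ⇒ single well

well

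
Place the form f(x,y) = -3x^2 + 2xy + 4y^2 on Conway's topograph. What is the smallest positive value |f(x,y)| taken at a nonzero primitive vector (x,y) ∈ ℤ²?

river: ρ → (4,6,-1)
river: ρ → (-1,6,4)
river: ρ → (4,2,-3)
river: ρ → (-3,4,3)
river: ρ → (3,2,-4)
river: ρ → (-4,6,1)
river: ρ → (1,6,-4)
river: ρ → (-4,2,3)
river: ρ → (3,4,-3)
river: ρ → (-3,2,4)
closes: descent 0, river 10
min |a| on river = 1

1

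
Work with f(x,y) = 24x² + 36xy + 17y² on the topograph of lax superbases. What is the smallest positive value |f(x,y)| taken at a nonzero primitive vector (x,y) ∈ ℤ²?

translate: b→-12 (≡36 mod 48), so (24,36,17)→(24,-12,5)
flip: (24,-12,5)→(5,12,24)
translate: b→2 (≡12 mod 10), so (5,12,24)→(5,2,17)
reduced (well bottom): (5,2,17) with a≤c, −a<b≤a
well minimum = a = 5

5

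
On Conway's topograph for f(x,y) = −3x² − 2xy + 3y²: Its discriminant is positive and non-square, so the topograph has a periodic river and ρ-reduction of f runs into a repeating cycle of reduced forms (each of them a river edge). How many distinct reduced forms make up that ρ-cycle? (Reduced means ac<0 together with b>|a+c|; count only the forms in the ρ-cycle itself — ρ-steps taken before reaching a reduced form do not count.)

D = 40, ⌊√D⌋ = 6
descent: ρ → (3,2,-3)  [lands on river]
river: ρ → (-3,4,2)
river: ρ → (2,4,-3)
river: ρ → (-3,2,3)
river: ρ → (3,4,-2)
river: ρ → (-2,4,3)
ρ-cycle length = 6 (tail of 1 descent step not counted)

6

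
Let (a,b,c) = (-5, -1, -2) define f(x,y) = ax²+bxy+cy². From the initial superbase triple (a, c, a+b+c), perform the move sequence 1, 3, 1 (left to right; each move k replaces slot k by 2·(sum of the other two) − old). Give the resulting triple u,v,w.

start (-5,-2,-8) = (f(1,0),f(0,1),f(1,1))
replace slot 1: 2·((-2)+(-8)) − (-5) = -15 → (-15,-2,-8)
replace slot 3: 2·((-15)+(-2)) − (-8) = -26 → (-15,-2,-26)
replace slot 1: 2·((-2)+(-26)) − (-15) = -41 → (-41,-2,-26)

-41,-2,-26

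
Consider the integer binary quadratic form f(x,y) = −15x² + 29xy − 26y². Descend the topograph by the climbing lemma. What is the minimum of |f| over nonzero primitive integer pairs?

translate: b→1 (≡-29 mod 30), so (15,-29,26)→(15,1,12)
flip: (15,1,12)→(12,-1,15)
reduced (well bottom): (12,-1,15) with a≤c, −a<b≤a
well minimum |f| = |-12| = 12 (negative-definite)

12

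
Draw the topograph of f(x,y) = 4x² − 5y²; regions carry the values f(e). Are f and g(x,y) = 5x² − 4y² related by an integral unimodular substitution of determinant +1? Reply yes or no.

D₁ = 80, D₂ = 80
river cycle of f (length 2): (4, 8, -1), (-1, 8, 4)
river cycle of g (length 2): (-4, 8, 1), (1, 8, -4)
cycles differ ⇒ inequivalent

no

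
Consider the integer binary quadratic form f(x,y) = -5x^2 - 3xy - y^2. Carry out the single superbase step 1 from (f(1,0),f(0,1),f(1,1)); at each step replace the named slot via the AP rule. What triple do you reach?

start (-5,-1,-9) = (f(1,0),f(0,1),f(1,1))
replace slot 1: 2·((-1)+(-9)) − (-5) = -15 → (-15,-1,-9)

-15,-1,-9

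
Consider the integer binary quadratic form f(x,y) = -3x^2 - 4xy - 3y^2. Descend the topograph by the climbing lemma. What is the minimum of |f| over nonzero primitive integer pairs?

translate: b→-2 (≡4 mod 6), so (3,4,3)→(3,-2,2)
flip: (3,-2,2)→(2,2,3)
reduced (well bottom): (2,2,3) with a≤c, −a<b≤a
well minimum |f| = |-2| = 2 (negative-definite)

2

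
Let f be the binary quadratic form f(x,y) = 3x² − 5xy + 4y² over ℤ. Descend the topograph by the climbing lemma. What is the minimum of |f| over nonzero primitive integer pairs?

translate: b→1 (≡-5 mod 6), so (3,-5,4)→(3,1,2)
flip: (3,1,2)→(2,-1,3)
reduced (well bottom): (2,-1,3) with a≤c, −a<b≤a
well minimum = a = 2

2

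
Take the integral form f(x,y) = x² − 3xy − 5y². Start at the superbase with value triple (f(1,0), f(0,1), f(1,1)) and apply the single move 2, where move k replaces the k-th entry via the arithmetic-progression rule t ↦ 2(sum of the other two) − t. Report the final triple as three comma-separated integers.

start (1,-5,-7) = (f(1,0),f(0,1),f(1,1))
replace slot 2: 2·(1+(-7)) − (-5) = -7 → (1,-7,-7)

1,-7,-7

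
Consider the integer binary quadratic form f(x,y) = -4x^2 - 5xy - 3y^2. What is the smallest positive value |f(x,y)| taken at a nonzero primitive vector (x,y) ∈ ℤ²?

translate: b→-3 (≡5 mod 8), so (4,5,3)→(4,-3,2)
flip: (4,-3,2)→(2,3,4)
translate: b→-1 (≡3 mod 4), so (2,3,4)→(2,-1,3)
reduced (well bottom): (2,-1,3) with a≤c, −a<b≤a
well minimum |f| = |-2| = 2 (negative-definite)

2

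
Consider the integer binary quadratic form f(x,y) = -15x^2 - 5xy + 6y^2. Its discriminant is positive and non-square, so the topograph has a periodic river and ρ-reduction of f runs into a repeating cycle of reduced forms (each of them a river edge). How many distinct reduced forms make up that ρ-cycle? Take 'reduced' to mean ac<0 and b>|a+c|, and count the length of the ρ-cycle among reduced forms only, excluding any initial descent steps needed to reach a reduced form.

D = 385, ⌊√D⌋ = 19
descent: ρ → (6,17,-4)  [lands on river]
river: ρ → (-4,15,10)
river: ρ → (10,5,-9)
river: ρ → (-9,13,6)
river: ρ → (6,11,-11)
river: ρ → (-11,11,6)
river: ρ → (6,13,-9)
river: ρ → (-9,5,10)
river: ρ → (10,15,-4)
river: ρ → (-4,17,6)
river: ρ → (6,19,-1)
river: ρ → (-1,19,6)
ρ-cycle length = 12 (tail of 1 descent step not counted)

12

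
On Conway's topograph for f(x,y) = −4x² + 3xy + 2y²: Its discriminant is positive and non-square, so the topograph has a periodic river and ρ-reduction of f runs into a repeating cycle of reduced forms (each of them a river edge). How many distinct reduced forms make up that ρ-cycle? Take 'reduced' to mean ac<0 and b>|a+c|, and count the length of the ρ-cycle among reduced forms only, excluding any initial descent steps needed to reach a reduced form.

D = 41, ⌊√D⌋ = 6
river: ρ → (2,5,-2)
river: ρ → (-2,3,4)
river: ρ → (4,5,-1)
river: ρ → (-1,5,4)
river: ρ → (4,3,-2)
river: ρ → (-2,5,2)
river: ρ → (2,3,-4)
river: ρ → (-4,5,1)
river: ρ → (1,5,-4)
river: ρ → (-4,3,2)
ρ-cycle length = 10 (tail of 0 descent steps not counted)

10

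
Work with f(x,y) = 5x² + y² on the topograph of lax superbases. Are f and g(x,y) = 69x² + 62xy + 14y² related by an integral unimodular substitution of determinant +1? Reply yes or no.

D₁ = -20, D₂ = -20
f: flip: (5,0,1)→(1,0,5)
f: reduced (well bottom): (1,0,5) with a≤c, −a<b≤a
g: flip: (69,62,14)→(14,-62,69)
g: translate: b→-6 (≡-62 mod 28), so (14,-62,69)→(14,-6,1)
g: flip: (14,-6,1)→(1,6,14)
g: translate: b→0 (≡6 mod 2), so (1,6,14)→(1,0,5)
g: reduced (well bottom): (1,0,5) with a≤c, −a<b≤a
reduced forms (1, 0, 5) vs (1, 0, 5) ⇒ equivalent

yes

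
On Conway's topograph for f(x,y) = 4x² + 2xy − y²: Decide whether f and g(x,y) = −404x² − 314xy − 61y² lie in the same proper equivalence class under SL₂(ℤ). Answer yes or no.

D₁ = 20, D₂ = 20
river cycle of f (length 2): (-1, 4, 1), (1, 4, -1)
river cycle of g (length 2): (-1, 4, 1), (1, 4, -1)
cycles coincide ⇒ equivalent

yes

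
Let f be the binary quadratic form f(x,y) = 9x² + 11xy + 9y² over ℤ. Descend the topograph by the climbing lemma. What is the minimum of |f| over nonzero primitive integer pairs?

translate: b→-7 (≡11 mod 18), so (9,11,9)→(9,-7,7)
flip: (9,-7,7)→(7,7,9)
reduced (well bottom): (7,7,9) with a≤c, −a<b≤a
well minimum = a = 7

7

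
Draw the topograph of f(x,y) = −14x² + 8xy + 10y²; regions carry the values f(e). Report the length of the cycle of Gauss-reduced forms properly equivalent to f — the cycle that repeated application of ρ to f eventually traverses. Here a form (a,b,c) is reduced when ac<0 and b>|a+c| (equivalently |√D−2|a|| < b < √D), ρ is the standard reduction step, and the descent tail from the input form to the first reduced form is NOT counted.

D = 624, ⌊√D⌋ = 24
river: ρ → (10,12,-12)
river: ρ → (-12,12,10)
river: ρ → (10,8,-14)
river: ρ → (-14,20,4)
river: ρ → (4,20,-14)
river: ρ → (-14,8,10)
ρ-cycle length = 6 (tail of 0 descent steps not counted)

6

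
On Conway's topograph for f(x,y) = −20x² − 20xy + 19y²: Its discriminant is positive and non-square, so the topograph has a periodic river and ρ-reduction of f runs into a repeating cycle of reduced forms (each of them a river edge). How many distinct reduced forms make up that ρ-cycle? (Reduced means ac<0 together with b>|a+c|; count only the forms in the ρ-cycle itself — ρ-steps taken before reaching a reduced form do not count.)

D = 1920, ⌊√D⌋ = 43
descent: ρ → (19,20,-20)  [lands on river]
river: ρ → (-20,20,19)
river: ρ → (19,18,-21)
river: ρ → (-21,24,16)
river: ρ → (16,40,-5)
river: ρ → (-5,40,16)
river: ρ → (16,24,-21)
river: ρ → (-21,18,19)
ρ-cycle length = 8 (tail of 1 descent step not counted)

8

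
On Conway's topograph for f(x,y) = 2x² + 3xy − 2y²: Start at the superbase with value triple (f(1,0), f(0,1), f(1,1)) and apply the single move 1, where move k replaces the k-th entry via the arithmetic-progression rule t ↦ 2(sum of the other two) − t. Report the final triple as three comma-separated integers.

start (2,-2,3) = (f(1,0),f(0,1),f(1,1))
replace slot 1: 2·((-2)+3) − 2 = 0 → (0,-2,3)

0,-2,3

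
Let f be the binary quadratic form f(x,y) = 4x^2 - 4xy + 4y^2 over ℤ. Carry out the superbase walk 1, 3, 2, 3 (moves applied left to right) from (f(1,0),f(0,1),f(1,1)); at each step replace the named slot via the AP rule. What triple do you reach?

start (4,4,4) = (f(1,0),f(0,1),f(1,1))
replace slot 1: 2·(4+4) − 4 = 12 → (12,4,4)
replace slot 3: 2·(12+4) − 4 = 28 → (12,4,28)
replace slot 2: 2·(12+28) − 4 = 76 → (12,76,28)
replace slot 3: 2·(12+76) − 28 = 148 → (12,76,148)

12,76,148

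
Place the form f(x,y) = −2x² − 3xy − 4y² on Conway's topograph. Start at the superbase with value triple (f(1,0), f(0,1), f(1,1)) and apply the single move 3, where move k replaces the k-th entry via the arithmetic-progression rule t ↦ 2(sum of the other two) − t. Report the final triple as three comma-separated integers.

start (-2,-4,-9) = (f(1,0),f(0,1),f(1,1))
replace slot 3: 2·((-2)+(-4)) − (-9) = -3 → (-2,-4,-3)

-2,-4,-3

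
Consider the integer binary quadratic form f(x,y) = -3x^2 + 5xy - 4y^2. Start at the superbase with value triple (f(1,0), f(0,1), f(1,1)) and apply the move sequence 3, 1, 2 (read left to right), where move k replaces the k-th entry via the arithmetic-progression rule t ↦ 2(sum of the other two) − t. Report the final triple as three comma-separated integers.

start (-3,-4,-2) = (f(1,0),f(0,1),f(1,1))
replace slot 3: 2·((-3)+(-4)) − (-2) = -12 → (-3,-4,-12)
replace slot 1: 2·((-4)+(-12)) − (-3) = -29 → (-29,-4,-12)
replace slot 2: 2·((-29)+(-12)) − (-4) = -78 → (-29,-78,-12)

-29,-78,-12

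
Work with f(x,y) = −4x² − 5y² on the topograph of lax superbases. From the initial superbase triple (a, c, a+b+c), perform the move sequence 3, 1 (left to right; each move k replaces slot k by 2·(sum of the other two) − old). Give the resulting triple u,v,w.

start (-4,-5,-9) = (f(1,0),f(0,1),f(1,1))
replace slot 3: 2·((-4)+(-5)) − (-9) = -9 → (-4,-5,-9)
replace slot 1: 2·((-5)+(-9)) − (-4) = -24 → (-24,-5,-9)

-24,-5,-9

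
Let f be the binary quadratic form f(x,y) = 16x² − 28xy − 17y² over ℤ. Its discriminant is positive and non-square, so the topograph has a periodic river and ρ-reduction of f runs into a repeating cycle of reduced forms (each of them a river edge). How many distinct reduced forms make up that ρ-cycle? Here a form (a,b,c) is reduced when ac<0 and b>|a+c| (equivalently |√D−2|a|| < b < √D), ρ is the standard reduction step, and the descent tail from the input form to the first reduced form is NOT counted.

D = 1872, ⌊√D⌋ = 43
descent: ρ → (-17,28,16)  [lands on river]
river: ρ → (16,36,-9)
river: ρ → (-9,36,16)
river: ρ → (16,28,-17)
river: ρ → (-17,40,4)
river: ρ → (4,40,-17)
ρ-cycle length = 6 (tail of 1 descent step not counted)

6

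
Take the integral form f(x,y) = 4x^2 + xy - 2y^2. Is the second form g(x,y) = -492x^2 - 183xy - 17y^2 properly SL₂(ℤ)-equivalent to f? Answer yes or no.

D₁ = 33, D₂ = 33
river cycle of f (length 4): (-2, 3, 3), (3, 3, -2), (-2, 5, 1), (1, 5, -2)
river cycle of g (length 4): (-2, 3, 3), (3, 3, -2), (-2, 5, 1), (1, 5, -2)
cycles coincide ⇒ equivalent

yes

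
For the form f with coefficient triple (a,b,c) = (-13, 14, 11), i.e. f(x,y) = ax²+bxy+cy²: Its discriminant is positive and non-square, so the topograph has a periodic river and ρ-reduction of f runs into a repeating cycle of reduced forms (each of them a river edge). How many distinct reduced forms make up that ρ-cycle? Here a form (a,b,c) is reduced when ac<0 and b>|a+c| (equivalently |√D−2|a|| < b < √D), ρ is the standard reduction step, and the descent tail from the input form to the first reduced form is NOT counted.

D = 768, ⌊√D⌋ = 27
river: ρ → (11,8,-16)
river: ρ → (-16,24,3)
river: ρ → (3,24,-16)
river: ρ → (-16,8,11)
river: ρ → (11,14,-13)
river: ρ → (-13,12,12)
river: ρ → (12,12,-13)
river: ρ → (-13,14,11)
ρ-cycle length = 8 (tail of 0 descent steps not counted)

8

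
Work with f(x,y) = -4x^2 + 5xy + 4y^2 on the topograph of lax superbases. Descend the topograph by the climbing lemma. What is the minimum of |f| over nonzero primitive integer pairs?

river: ρ → (4,3,-5)
river: ρ → (-5,7,2)
river: ρ → (2,9,-1)
river: ρ → (-1,9,2)
river: ρ → (2,7,-5)
river: ρ → (-5,3,4)
river: ρ → (4,5,-4)
river: ρ → (-4,3,5)
river: ρ → (5,7,-2)
river: ρ → (-2,9,1)
river: ρ → (1,9,-2)
river: ρ → (-2,7,5)
river: ρ → (5,3,-4)
river: ρ → (-4,5,4)
closes: descent 0, river 14
min |a| on river = 1

1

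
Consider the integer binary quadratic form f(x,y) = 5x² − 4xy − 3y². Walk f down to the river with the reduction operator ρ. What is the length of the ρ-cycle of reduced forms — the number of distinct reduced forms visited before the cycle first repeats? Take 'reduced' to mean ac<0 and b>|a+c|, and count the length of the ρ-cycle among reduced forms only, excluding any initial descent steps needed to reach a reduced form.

D = 76, ⌊√D⌋ = 8
descent: ρ → (-3,4,5)  [lands on river]
river: ρ → (5,6,-2)
river: ρ → (-2,6,5)
river: ρ → (5,4,-3)
river: ρ → (-3,8,1)
river: ρ → (1,8,-3)
ρ-cycle length = 6 (tail of 1 descent step not counted)

6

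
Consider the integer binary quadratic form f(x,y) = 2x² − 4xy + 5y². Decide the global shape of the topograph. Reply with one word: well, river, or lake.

D = b²−4ac = (-4)² − 4·2·5 = -24
D < 0 ⇒ definite ⇒ every region one sign ⇒ single well

well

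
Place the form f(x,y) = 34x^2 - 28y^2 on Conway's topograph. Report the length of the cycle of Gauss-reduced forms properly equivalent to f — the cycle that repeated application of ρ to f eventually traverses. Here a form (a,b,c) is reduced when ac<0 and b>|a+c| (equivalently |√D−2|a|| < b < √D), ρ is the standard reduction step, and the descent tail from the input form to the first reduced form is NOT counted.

D = 3808, ⌊√D⌋ = 61
descent: ρ → (-28,56,6)  [lands on river]
river: ρ → (6,52,-46)
river: ρ → (-46,40,12)
river: ρ → (12,56,-14)
river: ρ → (-14,56,12)
river: ρ → (12,40,-46)
river: ρ → (-46,52,6)
river: ρ → (6,56,-28)
ρ-cycle length = 8 (tail of 1 descent step not counted)

8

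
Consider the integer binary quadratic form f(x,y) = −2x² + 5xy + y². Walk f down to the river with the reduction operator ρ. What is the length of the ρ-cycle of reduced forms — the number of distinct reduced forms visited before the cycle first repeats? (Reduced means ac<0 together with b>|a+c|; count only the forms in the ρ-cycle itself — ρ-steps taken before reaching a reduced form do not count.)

D = 33, ⌊√D⌋ = 5
river: ρ → (1,5,-2)
river: ρ → (-2,3,3)
river: ρ → (3,3,-2)
river: ρ → (-2,5,1)
ρ-cycle length = 4 (tail of 0 descent steps not counted)

4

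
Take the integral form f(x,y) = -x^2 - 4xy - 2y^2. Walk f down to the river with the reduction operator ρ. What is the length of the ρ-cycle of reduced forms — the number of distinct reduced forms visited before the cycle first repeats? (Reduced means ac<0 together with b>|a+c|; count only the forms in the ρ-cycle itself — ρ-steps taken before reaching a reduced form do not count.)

D = 8, ⌊√D⌋ = 2
descent: ρ → (-2,0,1)
descent: ρ → (1,2,-1)  [lands on river]
river: ρ → (-1,2,1)
ρ-cycle length = 2 (tail of 2 descent steps not counted)

2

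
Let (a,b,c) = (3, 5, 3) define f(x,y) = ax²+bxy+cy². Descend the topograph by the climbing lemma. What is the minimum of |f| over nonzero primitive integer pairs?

translate: b→-1 (≡5 mod 6), so (3,5,3)→(3,-1,1)
flip: (3,-1,1)→(1,1,3)
reduced (well bottom): (1,1,3) with a≤c, −a<b≤a
well minimum = a = 1

1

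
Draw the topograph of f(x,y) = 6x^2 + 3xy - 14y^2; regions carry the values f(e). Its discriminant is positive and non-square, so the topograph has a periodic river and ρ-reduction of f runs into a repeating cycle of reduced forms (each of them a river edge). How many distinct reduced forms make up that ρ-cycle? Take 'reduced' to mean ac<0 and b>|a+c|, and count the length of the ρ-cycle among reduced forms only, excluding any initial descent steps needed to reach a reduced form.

D = 345, ⌊√D⌋ = 18
descent: ρ → (-14,-3,6)
descent: ρ → (6,15,-5)  [lands on river]
river: ρ → (-5,15,6)
river: ρ → (6,9,-11)
river: ρ → (-11,13,4)
river: ρ → (4,11,-14)
river: ρ → (-14,17,1)
river: ρ → (1,17,-14)
river: ρ → (-14,11,4)
river: ρ → (4,13,-11)
river: ρ → (-11,9,6)
ρ-cycle length = 10 (tail of 2 descent steps not counted)

10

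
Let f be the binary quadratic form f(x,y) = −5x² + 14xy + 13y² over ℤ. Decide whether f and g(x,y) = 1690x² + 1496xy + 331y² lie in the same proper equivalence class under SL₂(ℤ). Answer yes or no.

D₁ = 456, D₂ = 456
river cycle of f (length 10): (13, 12, -6), (-6, 12, 13), (13, 14, -5), (-5, 16, 10), (10, 4, -11), (-11, 18, 3), (3, 18, -11), (-11, 4, 10), (10, 16, -5), (-5, 14, 13)
river cycle of g (length 10): (-5, 14, 13), (13, 12, -6), (-6, 12, 13), (13, 14, -5), (-5, 16, 10), (10, 4, -11), (-11, 18, 3), (3, 18, -11), (-11, 4, 10), (10, 16, -5)
cycles coincide ⇒ equivalent

yes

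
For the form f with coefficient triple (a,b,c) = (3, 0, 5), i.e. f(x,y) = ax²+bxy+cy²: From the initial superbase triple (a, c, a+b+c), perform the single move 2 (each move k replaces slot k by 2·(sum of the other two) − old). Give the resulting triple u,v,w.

start (3,5,8) = (f(1,0),f(0,1),f(1,1))
replace slot 2: 2·(3+8) − 5 = 17 → (3,17,8)

3,17,8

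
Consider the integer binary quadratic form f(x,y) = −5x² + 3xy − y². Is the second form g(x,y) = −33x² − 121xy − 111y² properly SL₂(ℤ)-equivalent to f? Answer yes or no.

D₁ = -11, D₂ = -11
f is negative-definite; reduce −f:
−f: flip: (5,-3,1)→(1,3,5)
−f: translate: b→1 (≡3 mod 2), so (1,3,5)→(1,1,3)
−f: reduced (well bottom): (1,1,3) with a≤c, −a<b≤a
flip sign back: reduced form of f is (-1,-1,-3)
g is negative-definite; reduce −g:
−g: translate: b→-11 (≡121 mod 66), so (33,121,111)→(33,-11,1)
−g: flip: (33,-11,1)→(1,11,33)
−g: translate: b→1 (≡11 mod 2), so (1,11,33)→(1,1,3)
−g: reduced (well bottom): (1,1,3) with a≤c, −a<b≤a
flip sign back: reduced form of g is (-1,-1,-3)
reduced forms (-1, -1, -3) vs (-1, -1, -3) ⇒ equivalent

yes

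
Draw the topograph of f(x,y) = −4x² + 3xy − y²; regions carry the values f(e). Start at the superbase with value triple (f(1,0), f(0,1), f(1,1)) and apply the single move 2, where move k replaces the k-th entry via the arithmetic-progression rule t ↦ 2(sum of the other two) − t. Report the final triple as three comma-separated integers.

start (-4,-1,-2) = (f(1,0),f(0,1),f(1,1))
replace slot 2: 2·((-4)+(-2)) − (-1) = -11 → (-4,-11,-2)

-4,-11,-2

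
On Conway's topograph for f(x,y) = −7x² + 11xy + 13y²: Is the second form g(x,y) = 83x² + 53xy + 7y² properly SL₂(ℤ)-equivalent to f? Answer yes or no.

D₁ = 485, D₂ = 485
river cycle of f (length 10): (13, 15, -5), (-5, 15, 13), (13, 11, -7), (-7, 17, 7), (7, 11, -13), (-13, 15, 5), (5, 15, -13), (-13, 11, 7), (7, 17, -7), (-7, 11, 13)
river cycle of g (length 10): (7, 17, -7), (-7, 11, 13), (13, 15, -5), (-5, 15, 13), (13, 11, -7), (-7, 17, 7), (7, 11, -13), (-13, 15, 5), (5, 15, -13), (-13, 11, 7)
cycles coincide ⇒ equivalent

yes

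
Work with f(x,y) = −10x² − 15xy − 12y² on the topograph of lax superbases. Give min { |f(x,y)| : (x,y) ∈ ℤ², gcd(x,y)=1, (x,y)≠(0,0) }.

translate: b→-5 (≡15 mod 20), so (10,15,12)→(10,-5,7)
flip: (10,-5,7)→(7,5,10)
reduced (well bottom): (7,5,10) with a≤c, −a<b≤a
well minimum |f| = |-7| = 7 (negative-definite)

7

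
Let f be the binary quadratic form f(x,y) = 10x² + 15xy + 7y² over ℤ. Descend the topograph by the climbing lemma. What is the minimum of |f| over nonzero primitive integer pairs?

translate: b→-5 (≡15 mod 20), so (10,15,7)→(10,-5,2)
flip: (10,-5,2)→(2,5,10)
translate: b→1 (≡5 mod 4), so (2,5,10)→(2,1,7)
reduced (well bottom): (2,1,7) with a≤c, −a<b≤a
well minimum = a = 2

2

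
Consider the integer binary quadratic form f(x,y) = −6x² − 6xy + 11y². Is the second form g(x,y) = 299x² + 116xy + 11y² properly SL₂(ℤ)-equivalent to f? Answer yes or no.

D₁ = 300, D₂ = 300
river cycle of f (length 4): (11, 6, -6), (-6, 6, 11), (11, 16, -1), (-1, 16, 11)
river cycle of g (length 4): (11, 16, -1), (-1, 16, 11), (11, 6, -6), (-6, 6, 11)
cycles coincide ⇒ equivalent

yes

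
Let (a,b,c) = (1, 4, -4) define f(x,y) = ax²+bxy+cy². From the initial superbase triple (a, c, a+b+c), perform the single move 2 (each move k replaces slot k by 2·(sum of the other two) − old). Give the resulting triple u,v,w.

start (1,-4,1) = (f(1,0),f(0,1),f(1,1))
replace slot 2: 2·(1+1) − (-4) = 8 → (1,8,1)

1,8,1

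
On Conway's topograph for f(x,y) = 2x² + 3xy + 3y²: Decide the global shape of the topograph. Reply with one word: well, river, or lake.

D = b²−4ac = 3² − 4·2·3 = -15
D < 0 ⇒ definite ⇒ every region one sign ⇒ single well

well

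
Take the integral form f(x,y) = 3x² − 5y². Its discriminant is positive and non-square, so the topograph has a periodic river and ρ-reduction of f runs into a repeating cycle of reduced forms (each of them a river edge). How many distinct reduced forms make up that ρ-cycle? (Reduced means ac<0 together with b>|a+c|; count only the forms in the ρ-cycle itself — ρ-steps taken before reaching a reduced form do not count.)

D = 60, ⌊√D⌋ = 7
descent: ρ → (-5,0,3)
descent: ρ → (3,6,-2)  [lands on river]
river: ρ → (-2,6,3)
ρ-cycle length = 2 (tail of 2 descent steps not counted)

2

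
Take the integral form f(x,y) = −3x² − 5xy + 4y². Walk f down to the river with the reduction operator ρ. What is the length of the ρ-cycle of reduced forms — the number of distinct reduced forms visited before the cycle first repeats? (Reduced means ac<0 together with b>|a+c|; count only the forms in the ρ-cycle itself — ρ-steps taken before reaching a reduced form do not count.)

D = 73, ⌊√D⌋ = 8
descent: ρ → (4,5,-3)  [lands on river]
river: ρ → (-3,7,2)
river: ρ → (2,5,-6)
river: ρ → (-6,7,1)
river: ρ → (1,7,-6)
river: ρ → (-6,5,2)
river: ρ → (2,7,-3)
river: ρ → (-3,5,4)
river: ρ → (4,3,-4)
river: ρ → (-4,5,3)
river: ρ → (3,7,-2)
river: ρ → (-2,5,6)
river: ρ → (6,7,-1)
river: ρ → (-1,7,6)
river: ρ → (6,5,-2)
river: ρ → (-2,7,3)
river: ρ → (3,5,-4)
river: ρ → (-4,3,4)
ρ-cycle length = 18 (tail of 1 descent step not counted)

18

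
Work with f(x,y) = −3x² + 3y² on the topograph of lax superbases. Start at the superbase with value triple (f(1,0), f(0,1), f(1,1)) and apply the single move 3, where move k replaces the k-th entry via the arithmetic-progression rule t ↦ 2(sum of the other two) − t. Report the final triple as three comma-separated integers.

start (-3,3,0) = (f(1,0),f(0,1),f(1,1))
replace slot 3: 2·((-3)+3) − 0 = 0 → (-3,3,0)

-3,3,0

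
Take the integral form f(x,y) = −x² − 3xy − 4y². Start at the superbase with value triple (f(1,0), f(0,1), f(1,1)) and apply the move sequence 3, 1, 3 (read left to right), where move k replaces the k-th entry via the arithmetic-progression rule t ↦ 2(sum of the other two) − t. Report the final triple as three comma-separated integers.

start (-1,-4,-8) = (f(1,0),f(0,1),f(1,1))
replace slot 3: 2·((-1)+(-4)) − (-8) = -2 → (-1,-4,-2)
replace slot 1: 2·((-4)+(-2)) − (-1) = -11 → (-11,-4,-2)
replace slot 3: 2·((-11)+(-4)) − (-2) = -28 → (-11,-4,-28)

-11,-4,-28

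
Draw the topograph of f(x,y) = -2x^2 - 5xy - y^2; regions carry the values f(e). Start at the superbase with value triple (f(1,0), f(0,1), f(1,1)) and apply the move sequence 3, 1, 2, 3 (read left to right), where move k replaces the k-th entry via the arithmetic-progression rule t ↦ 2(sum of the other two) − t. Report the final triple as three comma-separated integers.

start (-2,-1,-8) = (f(1,0),f(0,1),f(1,1))
replace slot 3: 2·((-2)+(-1)) − (-8) = 2 → (-2,-1,2)
replace slot 1: 2·((-1)+2) − (-2) = 4 → (4,-1,2)
replace slot 2: 2·(4+2) − (-1) = 13 → (4,13,2)
replace slot 3: 2·(4+13) − 2 = 32 → (4,13,32)

4,13,32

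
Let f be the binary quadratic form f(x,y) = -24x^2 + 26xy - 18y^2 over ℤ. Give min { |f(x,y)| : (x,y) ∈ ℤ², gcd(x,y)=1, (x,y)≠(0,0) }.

translate: b→22 (≡-26 mod 48), so (24,-26,18)→(24,22,16)
flip: (24,22,16)→(16,-22,24)
translate: b→10 (≡-22 mod 32), so (16,-22,24)→(16,10,18)
reduced (well bottom): (16,10,18) with a≤c, −a<b≤a
well minimum |f| = |-16| = 16 (negative-definite)

16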